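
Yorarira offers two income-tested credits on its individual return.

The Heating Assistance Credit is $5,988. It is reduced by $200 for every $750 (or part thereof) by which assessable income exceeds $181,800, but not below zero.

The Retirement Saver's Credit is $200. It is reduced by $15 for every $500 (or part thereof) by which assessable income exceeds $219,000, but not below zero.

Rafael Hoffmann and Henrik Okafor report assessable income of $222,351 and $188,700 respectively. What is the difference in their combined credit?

$4,093

Rafael ($222,351): Heating Assistance Credit: income exceeds $181,800 by $40,551 → 55 increments × $200 = $11,000 ≥ base, so the credit is $0. Retirement Saver's Credit: income exceeds $219,000 by $3,351, which is 7 full-or-partial $500 increments; reduction = 7 × $15 = $105, leaving $95. total $0 + $95 = $95
Henrik ($188,700): Heating Assistance Credit: income exceeds $181,800 by $6,900, which is 10 full-or-partial $750 increments; reduction = 10 × $200 = $2,000, leaving $3,988. Retirement Saver's Credit: $188,700 is at or below the $219,000 threshold, so the full $200 applies. total $3,988 + $200 = $4,188
Difference: |$95 − $4,188| = $4,093.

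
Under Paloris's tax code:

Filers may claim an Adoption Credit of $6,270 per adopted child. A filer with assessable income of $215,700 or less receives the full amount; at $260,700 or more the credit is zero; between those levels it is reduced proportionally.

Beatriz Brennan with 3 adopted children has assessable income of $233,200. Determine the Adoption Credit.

Adoption Credit: base = 3 × $6,270 = $18,810. $233,200 is $17,500 into a $45,000 phase-out range, leaving 27,500/45,000 of the credit: $18,810 × 27,500/45,000 = $11,495.

$11,495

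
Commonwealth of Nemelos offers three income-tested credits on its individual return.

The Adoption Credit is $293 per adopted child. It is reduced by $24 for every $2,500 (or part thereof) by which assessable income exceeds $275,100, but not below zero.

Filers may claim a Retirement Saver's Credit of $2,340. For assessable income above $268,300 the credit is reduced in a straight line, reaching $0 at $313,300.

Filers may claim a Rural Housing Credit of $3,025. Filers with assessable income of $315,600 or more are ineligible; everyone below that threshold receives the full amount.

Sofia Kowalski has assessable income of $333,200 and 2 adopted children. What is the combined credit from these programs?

$10

Adoption Credit: base = 2 × $293 = $586. income exceeds $275,100 by $58,100, which is 24 full-or-partial $2,500 increments; reduction = 24 × $24 = $576, leaving $10.
Retirement Saver's Credit: $333,200 is at or above $313,300, so the credit is $0.
Rural Housing Credit: $333,200 meets or exceeds the $315,600 cutoff, so the credit is $0.
Total: $10 + $0 + $0 = $10.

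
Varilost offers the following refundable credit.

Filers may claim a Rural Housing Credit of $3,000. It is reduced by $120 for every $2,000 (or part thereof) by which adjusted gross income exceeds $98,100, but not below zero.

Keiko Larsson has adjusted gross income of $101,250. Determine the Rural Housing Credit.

Rural Housing Credit: income exceeds $98,100 by $3,150, which is 2 full-or-partial $2,000 increments; reduction = 2 × $120 = $240, leaving $2,760.

$2,760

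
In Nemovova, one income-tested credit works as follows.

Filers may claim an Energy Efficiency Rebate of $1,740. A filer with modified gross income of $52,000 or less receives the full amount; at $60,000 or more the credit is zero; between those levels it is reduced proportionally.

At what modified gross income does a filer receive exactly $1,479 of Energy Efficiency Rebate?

$53,200

$1,479 is 1,479/1,740 of the full $1,740, so 261/1,740 of the $8,000 range has been used: income = $52,000 + $8,000 × 261/1,740 = $53,200.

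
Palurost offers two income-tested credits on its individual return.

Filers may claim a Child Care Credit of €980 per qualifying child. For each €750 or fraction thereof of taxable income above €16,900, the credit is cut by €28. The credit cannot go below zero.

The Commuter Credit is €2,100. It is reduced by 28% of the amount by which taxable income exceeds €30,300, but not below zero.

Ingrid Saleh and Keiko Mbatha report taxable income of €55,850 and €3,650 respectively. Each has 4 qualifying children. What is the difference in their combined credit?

€3,556

Ingrid (€55,850): Child Care Credit: base = 4 × €980 = €3,920. income exceeds €16,900 by €38,950, which is 52 full-or-partial €750 increments; reduction = 52 × €28 = €1,456, leaving €2,464. Commuter Credit: 28% of the €25,550 excess over €30,300 is €7,154 ≥ base, so the credit is €0. total €2,464 + €0 = €2,464
Keiko (€3,650): Child Care Credit: base = 4 × €980 = €3,920. €3,650 is at or below the €16,900 threshold, so the full €3,920 applies. Commuter Credit: €3,650 is at or below the €30,300 threshold, so the full €2,100 applies. total €3,920 + €2,100 = €6,020
Difference: |€2,464 − €6,020| = €3,556.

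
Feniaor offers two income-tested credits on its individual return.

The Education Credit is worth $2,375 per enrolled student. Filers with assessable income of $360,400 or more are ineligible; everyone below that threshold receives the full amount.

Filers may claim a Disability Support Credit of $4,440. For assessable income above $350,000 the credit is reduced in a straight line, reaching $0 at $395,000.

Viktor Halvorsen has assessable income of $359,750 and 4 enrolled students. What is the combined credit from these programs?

$12,978

Education Credit: base = 4 × $2,375 = $9,500. $359,750 is below the $360,400 cutoff, so the full $9,500 applies.
Disability Support Credit: $359,750 is $9,750 into a $45,000 phase-out range, leaving 35,250/45,000 of the credit: $4,440 × 35,250/45,000 = $3,478.
Total: $9,500 + $3,478 = $12,978.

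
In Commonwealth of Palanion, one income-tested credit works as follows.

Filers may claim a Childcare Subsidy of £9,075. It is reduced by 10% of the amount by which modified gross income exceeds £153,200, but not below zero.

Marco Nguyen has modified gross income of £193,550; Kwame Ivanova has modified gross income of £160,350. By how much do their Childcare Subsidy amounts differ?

£3,320

Marco (£193,550): Childcare Subsidy: 10% of the £40,350 excess over £153,200 is £4,035; credit = £9,075 − £4,035 = £5,040.
Kwame (£160,350): Childcare Subsidy: 10% of the £7,150 excess over £153,200 is £715; credit = £9,075 − £715 = £8,360.
Difference: |£5,040 − £8,360| = £3,320.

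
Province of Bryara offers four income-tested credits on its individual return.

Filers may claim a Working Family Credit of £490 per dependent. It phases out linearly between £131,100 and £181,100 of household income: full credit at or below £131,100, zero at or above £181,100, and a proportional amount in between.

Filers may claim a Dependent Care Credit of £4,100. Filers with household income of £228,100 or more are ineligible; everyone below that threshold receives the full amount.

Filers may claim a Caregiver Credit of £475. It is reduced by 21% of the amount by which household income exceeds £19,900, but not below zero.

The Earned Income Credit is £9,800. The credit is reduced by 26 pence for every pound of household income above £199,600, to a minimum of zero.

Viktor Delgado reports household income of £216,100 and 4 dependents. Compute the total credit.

£9,610

Working Family Credit: base = 4 × £490 = £1,960. £216,100 is at or above £181,100, so the credit is £0.
Dependent Care Credit: £216,100 is below the £228,100 cutoff, so the full £4,100 applies.
Caregiver Credit: 21% of the £196,200 excess over £19,900 is £41,202 ≥ base, so the credit is £0.
Earned Income Credit: 26% of the £16,500 excess over £199,600 is £4,290; credit = £9,800 − £4,290 = £5,510.
Total: £0 + £4,100 + £0 + £5,510 = £9,610.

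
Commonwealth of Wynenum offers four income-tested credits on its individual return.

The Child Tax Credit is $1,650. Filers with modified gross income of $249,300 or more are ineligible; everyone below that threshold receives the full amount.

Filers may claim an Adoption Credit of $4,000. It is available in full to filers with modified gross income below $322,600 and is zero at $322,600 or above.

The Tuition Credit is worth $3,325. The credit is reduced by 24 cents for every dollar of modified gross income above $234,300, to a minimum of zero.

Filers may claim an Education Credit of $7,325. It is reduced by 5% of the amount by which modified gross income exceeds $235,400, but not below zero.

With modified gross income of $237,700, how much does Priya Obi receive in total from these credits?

$15,369

Child Tax Credit: $237,700 is below the $249,300 cutoff, so the full $1,650 applies.
Adoption Credit: $237,700 is below the $322,600 cutoff, so the full $4,000 applies.
Tuition Credit: 24% of the $3,400 excess over $234,300 is $816; credit = $3,325 − $816 = $2,509.
Education Credit: 5% of the $2,300 excess over $235,400 is $115; credit = $7,325 − $115 = $7,210.
Total: $1,650 + $4,000 + $2,509 + $7,210 = $15,369.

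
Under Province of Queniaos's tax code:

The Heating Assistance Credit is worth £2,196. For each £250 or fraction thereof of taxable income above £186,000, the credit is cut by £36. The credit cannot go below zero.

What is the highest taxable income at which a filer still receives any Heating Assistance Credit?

After 60 increments the reduction is 60 × £36 = £2,160, leaving £36; one more increment wipes it out. Increment 60 ends at excess 60 × £250 = £15,000, so the highest qualifying income is £186,000 + £15,000 = £201,000.

£201,000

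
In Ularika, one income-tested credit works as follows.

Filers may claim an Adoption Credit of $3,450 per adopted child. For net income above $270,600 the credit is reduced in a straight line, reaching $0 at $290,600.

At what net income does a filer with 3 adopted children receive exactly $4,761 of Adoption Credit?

Full credit = 3 × $3,450 = $10,350.
$4,761 is 4,761/10,350 of the full $10,350, so 5,589/10,350 of the $20,000 range has been used: income = $270,600 + $20,000 × 5,589/10,350 = $281,400.

$281,400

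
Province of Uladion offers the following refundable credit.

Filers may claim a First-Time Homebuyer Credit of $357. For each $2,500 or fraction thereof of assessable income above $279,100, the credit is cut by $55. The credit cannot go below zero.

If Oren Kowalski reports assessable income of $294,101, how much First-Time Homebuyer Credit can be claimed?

$0

First-Time Homebuyer Credit: income exceeds $279,100 by $15,001 → 7 increments × $55 = $385 ≥ base, so the credit is $0.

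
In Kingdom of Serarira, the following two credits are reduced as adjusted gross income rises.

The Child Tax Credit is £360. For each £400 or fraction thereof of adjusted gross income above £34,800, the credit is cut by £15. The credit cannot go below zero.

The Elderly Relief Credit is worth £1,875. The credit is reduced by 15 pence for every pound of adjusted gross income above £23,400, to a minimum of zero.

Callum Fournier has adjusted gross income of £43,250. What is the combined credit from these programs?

Child Tax Credit: income exceeds £34,800 by £8,450, which is 22 full-or-partial £400 increments; reduction = 22 × £15 = £330, leaving £30.
Elderly Relief Credit: 15% of the £19,850 excess over £23,400 is £2,977.50 ≥ base, so the credit is £0.
Total: £30 + £0 = £30.

£30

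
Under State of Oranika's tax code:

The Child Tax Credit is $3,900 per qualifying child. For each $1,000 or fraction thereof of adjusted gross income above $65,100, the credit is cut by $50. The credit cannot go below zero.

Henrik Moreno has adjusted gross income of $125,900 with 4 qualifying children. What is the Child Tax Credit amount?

$12,550

Child Tax Credit: base = 4 × $3,900 = $15,600. income exceeds $65,100 by $60,800, which is 61 full-or-partial $1,000 increments; reduction = 61 × $50 = $3,050, leaving $12,550.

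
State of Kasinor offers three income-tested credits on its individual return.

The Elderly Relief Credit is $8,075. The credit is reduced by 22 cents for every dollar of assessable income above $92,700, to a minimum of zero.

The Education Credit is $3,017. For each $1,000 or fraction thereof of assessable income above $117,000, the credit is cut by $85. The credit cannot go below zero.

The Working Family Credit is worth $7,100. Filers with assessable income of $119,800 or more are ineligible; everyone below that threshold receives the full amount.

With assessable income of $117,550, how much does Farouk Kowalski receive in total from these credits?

$12,640

Elderly Relief Credit: 22% of the $24,850 excess over $92,700 is $5,467; credit = $8,075 − $5,467 = $2,608.
Education Credit: income exceeds $117,000 by $550, which is 1 full-or-partial $1,000 increment; reduction = 1 × $85 = $85, leaving $2,932.
Working Family Credit: $117,550 is below the $119,800 cutoff, so the full $7,100 applies.
Total: $2,608 + $2,932 + $7,100 = $12,640.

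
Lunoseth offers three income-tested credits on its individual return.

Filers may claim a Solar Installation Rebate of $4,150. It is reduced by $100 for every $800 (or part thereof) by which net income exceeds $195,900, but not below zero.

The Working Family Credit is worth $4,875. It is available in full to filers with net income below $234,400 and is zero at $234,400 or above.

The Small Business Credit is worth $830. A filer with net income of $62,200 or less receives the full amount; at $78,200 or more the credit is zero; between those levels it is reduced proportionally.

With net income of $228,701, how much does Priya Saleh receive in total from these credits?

$4,875

Solar Installation Rebate: income exceeds $195,900 by $32,801 → 42 increments × $100 = $4,200 ≥ base, so the credit is $0.
Working Family Credit: $228,701 is below the $234,400 cutoff, so the full $4,875 applies.
Small Business Credit: $228,701 is at or above $78,200, so the credit is $0.
Total: $0 + $4,875 + $0 = $4,875.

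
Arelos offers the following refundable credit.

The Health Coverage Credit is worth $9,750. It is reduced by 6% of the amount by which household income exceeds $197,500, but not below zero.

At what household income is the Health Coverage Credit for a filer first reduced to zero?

The credit falls by 6% of each dollar above $197,500, so it reaches zero when the excess is $9,750 / 6% = $162,500: income = $197,500 + $162,500 = $360,000.

$360,000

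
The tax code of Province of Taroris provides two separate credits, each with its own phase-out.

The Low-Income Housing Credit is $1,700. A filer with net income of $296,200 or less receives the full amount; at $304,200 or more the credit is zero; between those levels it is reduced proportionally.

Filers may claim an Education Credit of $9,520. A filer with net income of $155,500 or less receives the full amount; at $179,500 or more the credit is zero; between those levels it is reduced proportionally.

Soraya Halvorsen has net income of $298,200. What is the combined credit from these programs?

Low-Income Housing Credit: $298,200 is $2,000 into a $8,000 phase-out range, leaving 6,000/8,000 of the credit: $1,700 × 6,000/8,000 = $1,275.
Education Credit: $298,200 is at or above $179,500, so the credit is $0.
Total: $1,275 + $0 = $1,275.

$1,275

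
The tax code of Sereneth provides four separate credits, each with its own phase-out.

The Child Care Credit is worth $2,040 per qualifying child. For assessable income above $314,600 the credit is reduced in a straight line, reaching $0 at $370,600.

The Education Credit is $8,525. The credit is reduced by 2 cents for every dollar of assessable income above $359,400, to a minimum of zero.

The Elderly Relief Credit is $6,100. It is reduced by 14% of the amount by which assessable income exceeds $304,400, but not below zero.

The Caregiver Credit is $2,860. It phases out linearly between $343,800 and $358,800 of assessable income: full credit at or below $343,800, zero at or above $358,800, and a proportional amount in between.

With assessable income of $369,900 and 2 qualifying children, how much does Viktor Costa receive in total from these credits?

Child Care Credit: base = 2 × $2,040 = $4,080. $369,900 is $55,300 into a $56,000 phase-out range, leaving 700/56,000 of the credit: $4,080 × 700/56,000 = $51.
Education Credit: 2% of the $10,500 excess over $359,400 is $210; credit = $8,525 − $210 = $8,315.
Elderly Relief Credit: 14% of the $65,500 excess over $304,400 is $9,170 ≥ base, so the credit is $0.
Caregiver Credit: $369,900 is at or above $358,800, so the credit is $0.
Total: $51 + $8,315 + $0 + $0 = $8,366.

$8,366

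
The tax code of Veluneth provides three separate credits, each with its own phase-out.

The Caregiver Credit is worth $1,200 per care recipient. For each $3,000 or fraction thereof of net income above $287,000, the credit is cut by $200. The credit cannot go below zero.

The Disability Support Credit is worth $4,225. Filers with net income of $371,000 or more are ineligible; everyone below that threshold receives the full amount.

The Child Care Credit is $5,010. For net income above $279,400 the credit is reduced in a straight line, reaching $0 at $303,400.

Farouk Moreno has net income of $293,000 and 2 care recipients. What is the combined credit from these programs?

$8,396

Caregiver Credit: base = 2 × $1,200 = $2,400. income exceeds $287,000 by $6,000, which is 2 full-or-partial $3,000 increments; reduction = 2 × $200 = $400, leaving $2,000.
Disability Support Credit: $293,000 is below the $371,000 cutoff, so the full $4,225 applies.
Child Care Credit: $293,000 is $13,600 into a $24,000 phase-out range, leaving 10,400/24,000 of the credit: $5,010 × 10,400/24,000 = $2,171.
Total: $2,000 + $4,225 + $2,171 = $8,396.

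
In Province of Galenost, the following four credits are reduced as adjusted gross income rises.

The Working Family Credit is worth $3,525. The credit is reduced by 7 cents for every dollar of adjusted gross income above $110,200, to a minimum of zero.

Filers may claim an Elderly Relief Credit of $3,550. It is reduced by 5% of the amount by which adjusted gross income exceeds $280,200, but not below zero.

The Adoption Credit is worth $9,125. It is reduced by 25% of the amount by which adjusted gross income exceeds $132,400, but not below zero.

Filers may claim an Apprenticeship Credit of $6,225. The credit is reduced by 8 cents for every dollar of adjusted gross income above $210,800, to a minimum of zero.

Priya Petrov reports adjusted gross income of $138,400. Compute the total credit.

$18,951

Working Family Credit: 7% of the $28,200 excess over $110,200 is $1,974; credit = $3,525 − $1,974 = $1,551.
Elderly Relief Credit: $138,400 is at or below the $280,200 threshold, so the full $3,550 applies.
Adoption Credit: 25% of the $6,000 excess over $132,400 is $1,500; credit = $9,125 − $1,500 = $7,625.
Apprenticeship Credit: $138,400 is at or below the $210,800 threshold, so the full $6,225 applies.
Total: $1,551 + $3,550 + $7,625 + $6,225 = $18,951.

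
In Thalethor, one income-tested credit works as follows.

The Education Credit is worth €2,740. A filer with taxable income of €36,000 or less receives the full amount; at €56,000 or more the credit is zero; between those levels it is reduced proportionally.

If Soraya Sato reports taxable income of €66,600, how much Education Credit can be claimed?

Education Credit: €66,600 is at or above €56,000, so the credit is €0.

€0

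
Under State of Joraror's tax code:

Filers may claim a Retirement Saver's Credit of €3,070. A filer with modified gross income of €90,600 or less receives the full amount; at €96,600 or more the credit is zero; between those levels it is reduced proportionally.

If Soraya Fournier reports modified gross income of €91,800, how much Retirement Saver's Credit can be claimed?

€2,456

Retirement Saver's Credit: €91,800 is €1,200 into a €6,000 phase-out range, leaving 4,800/6,000 of the credit: €3,070 × 4,800/6,000 = €2,456.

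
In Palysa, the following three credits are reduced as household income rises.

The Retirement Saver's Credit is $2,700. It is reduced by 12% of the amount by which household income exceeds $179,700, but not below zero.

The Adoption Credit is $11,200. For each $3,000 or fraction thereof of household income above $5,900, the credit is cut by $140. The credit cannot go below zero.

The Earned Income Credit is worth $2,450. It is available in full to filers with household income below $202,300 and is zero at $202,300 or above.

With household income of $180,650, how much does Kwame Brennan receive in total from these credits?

Retirement Saver's Credit: 12% of the $950 excess over $179,700 is $114; credit = $2,700 − $114 = $2,586.
Adoption Credit: income exceeds $5,900 by $174,750, which is 59 full-or-partial $3,000 increments; reduction = 59 × $140 = $8,260, leaving $2,940.
Earned Income Credit: $180,650 is below the $202,300 cutoff, so the full $2,450 applies.
Total: $2,586 + $2,940 + $2,450 = $7,976.

$7,976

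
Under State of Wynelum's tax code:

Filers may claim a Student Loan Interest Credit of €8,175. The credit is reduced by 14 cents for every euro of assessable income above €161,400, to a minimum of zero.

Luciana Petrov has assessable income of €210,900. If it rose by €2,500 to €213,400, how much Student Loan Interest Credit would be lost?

€350

At €210,900 — 14% of the €49,500 excess over €161,400 is €6,930; credit = €8,175 − €6,930 = €1,245.
At €213,400 — 14% of the €52,000 excess over €161,400 is €7,280; credit = €8,175 − €7,280 = €895.
Lost: €1,245 − €895 = €350.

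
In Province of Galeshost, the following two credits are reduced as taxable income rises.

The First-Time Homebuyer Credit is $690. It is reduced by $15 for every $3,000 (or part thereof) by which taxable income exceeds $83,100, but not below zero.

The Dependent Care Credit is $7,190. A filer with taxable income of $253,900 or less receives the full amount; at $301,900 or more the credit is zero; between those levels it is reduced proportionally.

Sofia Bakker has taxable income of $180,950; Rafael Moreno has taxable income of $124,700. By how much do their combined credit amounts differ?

$285

Sofia ($180,950): First-Time Homebuyer Credit: income exceeds $83,100 by $97,850, which is 33 full-or-partial $3,000 increments; reduction = 33 × $15 = $495, leaving $195. Dependent Care Credit: $180,950 is at or below the $253,900 threshold, so the full $7,190 applies. total $195 + $7,190 = $7,385
Rafael ($124,700): First-Time Homebuyer Credit: income exceeds $83,100 by $41,600, which is 14 full-or-partial $3,000 increments; reduction = 14 × $15 = $210, leaving $480. Dependent Care Credit: $124,700 is at or below the $253,900 threshold, so the full $7,190 applies. total $480 + $7,190 = $7,670
Difference: |$7,385 − $7,670| = $285.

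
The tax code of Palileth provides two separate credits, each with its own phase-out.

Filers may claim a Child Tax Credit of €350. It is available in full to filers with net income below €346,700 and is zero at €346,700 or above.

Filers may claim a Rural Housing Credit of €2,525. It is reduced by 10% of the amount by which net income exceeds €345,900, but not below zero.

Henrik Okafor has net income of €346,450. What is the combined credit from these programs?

Child Tax Credit: €346,450 is below the €346,700 cutoff, so the full €350 applies.
Rural Housing Credit: 10% of the €550 excess over €345,900 is €55; credit = €2,525 − €55 = €2,470.
Total: €350 + €2,470 = €2,820.

€2,820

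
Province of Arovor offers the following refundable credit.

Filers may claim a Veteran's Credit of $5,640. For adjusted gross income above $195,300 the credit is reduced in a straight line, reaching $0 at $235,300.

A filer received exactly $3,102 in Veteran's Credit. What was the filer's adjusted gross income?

$3,102 is 3,102/5,640 of the full $5,640, so 2,538/5,640 of the $40,000 range has been used: income = $195,300 + $40,000 × 2,538/5,640 = $213,300.

$213,300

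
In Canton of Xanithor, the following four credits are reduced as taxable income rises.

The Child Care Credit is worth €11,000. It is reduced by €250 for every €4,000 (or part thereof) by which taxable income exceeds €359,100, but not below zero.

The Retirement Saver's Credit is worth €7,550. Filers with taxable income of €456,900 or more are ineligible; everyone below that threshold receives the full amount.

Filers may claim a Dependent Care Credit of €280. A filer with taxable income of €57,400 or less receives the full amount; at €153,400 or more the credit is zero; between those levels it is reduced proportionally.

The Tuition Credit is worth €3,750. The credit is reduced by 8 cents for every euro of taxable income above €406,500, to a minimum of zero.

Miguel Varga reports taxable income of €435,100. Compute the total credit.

Child Care Credit: income exceeds €359,100 by €76,000, which is 19 full-or-partial €4,000 increments; reduction = 19 × €250 = €4,750, leaving €6,250.
Retirement Saver's Credit: €435,100 is below the €456,900 cutoff, so the full €7,550 applies.
Dependent Care Credit: €435,100 is at or above €153,400, so the credit is €0.
Tuition Credit: 8% of the €28,600 excess over €406,500 is €2,288; credit = €3,750 − €2,288 = €1,462.
Total: €6,250 + €7,550 + €0 + €1,462 = €15,262.

€15,262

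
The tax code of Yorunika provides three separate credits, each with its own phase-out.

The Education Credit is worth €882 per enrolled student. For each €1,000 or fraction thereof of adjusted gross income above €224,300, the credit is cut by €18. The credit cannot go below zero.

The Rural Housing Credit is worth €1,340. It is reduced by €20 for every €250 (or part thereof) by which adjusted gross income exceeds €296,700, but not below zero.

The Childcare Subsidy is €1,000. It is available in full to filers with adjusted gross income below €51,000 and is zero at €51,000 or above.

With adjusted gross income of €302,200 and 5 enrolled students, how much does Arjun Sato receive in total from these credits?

Education Credit: base = 5 × €882 = €4,410. income exceeds €224,300 by €77,900, which is 78 full-or-partial €1,000 increments; reduction = 78 × €18 = €1,404, leaving €3,006.
Rural Housing Credit: income exceeds €296,700 by €5,500, which is 22 full-or-partial €250 increments; reduction = 22 × €20 = €440, leaving €900.
Childcare Subsidy: €302,200 meets or exceeds the €51,000 cutoff, so the credit is €0.
Total: €3,006 + €900 + €0 = €3,906.

€3,906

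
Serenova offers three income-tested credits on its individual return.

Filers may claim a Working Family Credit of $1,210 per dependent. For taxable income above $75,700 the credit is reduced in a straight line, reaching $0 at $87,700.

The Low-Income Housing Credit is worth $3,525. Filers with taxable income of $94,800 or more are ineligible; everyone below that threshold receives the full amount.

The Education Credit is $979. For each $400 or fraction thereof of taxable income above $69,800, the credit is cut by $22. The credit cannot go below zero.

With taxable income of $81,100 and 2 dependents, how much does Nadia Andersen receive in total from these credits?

Working Family Credit: base = 2 × $1,210 = $2,420. $81,100 is $5,400 into a $12,000 phase-out range, leaving 6,600/12,000 of the credit: $2,420 × 6,600/12,000 = $1,331.
Low-Income Housing Credit: $81,100 is below the $94,800 cutoff, so the full $3,525 applies.
Education Credit: income exceeds $69,800 by $11,300, which is 29 full-or-partial $400 increments; reduction = 29 × $22 = $638, leaving $341.
Total: $1,331 + $3,525 + $341 = $5,197.

$5,197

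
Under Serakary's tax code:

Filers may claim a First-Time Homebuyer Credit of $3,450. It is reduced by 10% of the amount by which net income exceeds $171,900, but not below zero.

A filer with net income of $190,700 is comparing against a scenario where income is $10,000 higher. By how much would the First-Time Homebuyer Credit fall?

$1,000

At $190,700 — 10% of the $18,800 excess over $171,900 is $1,880; credit = $3,450 − $1,880 = $1,570.
At $200,700 — 10% of the $28,800 excess over $171,900 is $2,880; credit = $3,450 − $2,880 = $570.
Lost: $1,570 − $570 = $1,000.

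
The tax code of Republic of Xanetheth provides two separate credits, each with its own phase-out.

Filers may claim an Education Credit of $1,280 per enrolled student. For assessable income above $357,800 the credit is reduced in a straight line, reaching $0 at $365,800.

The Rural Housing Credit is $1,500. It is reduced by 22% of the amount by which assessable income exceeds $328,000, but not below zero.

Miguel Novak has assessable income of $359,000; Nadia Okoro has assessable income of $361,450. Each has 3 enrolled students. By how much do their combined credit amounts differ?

$1,176

Miguel ($359,000): Education Credit: base = 3 × $1,280 = $3,840. $359,000 is $1,200 into a $8,000 phase-out range, leaving 6,800/8,000 of the credit: $3,840 × 6,800/8,000 = $3,264. Rural Housing Credit: 22% of the $31,000 excess over $328,000 is $6,820 ≥ base, so the credit is $0. total $3,264 + $0 = $3,264
Nadia ($361,450): Education Credit: base = 3 × $1,280 = $3,840. $361,450 is $3,650 into a $8,000 phase-out range, leaving 4,350/8,000 of the credit: $3,840 × 4,350/8,000 = $2,088. Rural Housing Credit: 22% of the $33,450 excess over $328,000 is $7,359 ≥ base, so the credit is $0. total $2,088 + $0 = $2,088
Difference: |$3,264 − $2,088| = $1,176.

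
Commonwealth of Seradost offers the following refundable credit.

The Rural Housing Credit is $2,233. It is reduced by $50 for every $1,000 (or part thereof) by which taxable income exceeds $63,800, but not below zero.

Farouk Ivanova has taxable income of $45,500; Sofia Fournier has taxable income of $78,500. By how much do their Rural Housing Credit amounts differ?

Farouk ($45,500): Rural Housing Credit: $45,500 is at or below the $63,800 threshold, so the full $2,233 applies.
Sofia ($78,500): Rural Housing Credit: income exceeds $63,800 by $14,700, which is 15 full-or-partial $1,000 increments; reduction = 15 × $50 = $750, leaving $1,483.
Difference: |$2,233 − $1,483| = $750.

$750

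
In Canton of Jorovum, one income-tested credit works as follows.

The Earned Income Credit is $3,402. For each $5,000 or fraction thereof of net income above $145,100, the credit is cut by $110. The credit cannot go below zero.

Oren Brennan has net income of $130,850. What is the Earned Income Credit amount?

$3,402

Earned Income Credit: $130,850 is at or below the $145,100 threshold, so the full $3,402 applies.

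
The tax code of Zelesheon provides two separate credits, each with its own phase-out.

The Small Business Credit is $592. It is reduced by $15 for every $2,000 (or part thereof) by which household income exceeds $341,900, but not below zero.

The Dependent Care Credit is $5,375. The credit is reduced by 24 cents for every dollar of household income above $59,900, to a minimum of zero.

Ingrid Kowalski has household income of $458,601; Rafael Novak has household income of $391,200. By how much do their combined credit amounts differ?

Ingrid ($458,601): Small Business Credit: income exceeds $341,900 by $116,701 → 59 increments × $15 = $885 ≥ base, so the credit is $0. Dependent Care Credit: 24% of the $398,701 excess over $59,900 is $95,688.24 ≥ base, so the credit is $0. total $0 + $0 = $0
Rafael ($391,200): Small Business Credit: income exceeds $341,900 by $49,300, which is 25 full-or-partial $2,000 increments; reduction = 25 × $15 = $375, leaving $217. Dependent Care Credit: 24% of the $331,300 excess over $59,900 is $79,512 ≥ base, so the credit is $0. total $217 + $0 = $217
Difference: |$0 − $217| = $217.

$217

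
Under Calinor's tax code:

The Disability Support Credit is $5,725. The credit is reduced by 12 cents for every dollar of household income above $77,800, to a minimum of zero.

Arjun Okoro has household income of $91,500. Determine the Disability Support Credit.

Disability Support Credit: 12% of the $13,700 excess over $77,800 is $1,644; credit = $5,725 − $1,644 = $4,081.

$4,081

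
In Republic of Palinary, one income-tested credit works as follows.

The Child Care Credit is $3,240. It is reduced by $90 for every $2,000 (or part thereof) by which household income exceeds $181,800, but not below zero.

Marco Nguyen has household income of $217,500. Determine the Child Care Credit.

Child Care Credit: income exceeds $181,800 by $35,700, which is 18 full-or-partial $2,000 increments; reduction = 18 × $90 = $1,620, leaving $1,620.

$1,620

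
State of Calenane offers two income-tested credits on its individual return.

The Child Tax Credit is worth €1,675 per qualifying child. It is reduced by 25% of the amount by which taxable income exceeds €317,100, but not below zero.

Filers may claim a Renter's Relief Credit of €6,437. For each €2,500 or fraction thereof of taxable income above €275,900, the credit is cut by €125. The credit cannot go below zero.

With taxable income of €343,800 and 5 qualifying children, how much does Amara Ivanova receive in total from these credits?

Child Tax Credit: base = 5 × €1,675 = €8,375. 25% of the €26,700 excess over €317,100 is €6,675; credit = €8,375 − €6,675 = €1,700.
Renter's Relief Credit: income exceeds €275,900 by €67,900, which is 28 full-or-partial €2,500 increments; reduction = 28 × €125 = €3,500, leaving €2,937.
Total: €1,700 + €2,937 = €4,637.

€4,637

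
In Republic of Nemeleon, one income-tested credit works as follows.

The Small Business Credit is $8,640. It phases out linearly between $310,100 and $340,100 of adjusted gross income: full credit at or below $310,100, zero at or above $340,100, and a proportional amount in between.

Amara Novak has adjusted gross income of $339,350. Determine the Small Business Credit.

Small Business Credit: $339,350 is $29,250 into a $30,000 phase-out range, leaving 750/30,000 of the credit: $8,640 × 750/30,000 = $216.

$216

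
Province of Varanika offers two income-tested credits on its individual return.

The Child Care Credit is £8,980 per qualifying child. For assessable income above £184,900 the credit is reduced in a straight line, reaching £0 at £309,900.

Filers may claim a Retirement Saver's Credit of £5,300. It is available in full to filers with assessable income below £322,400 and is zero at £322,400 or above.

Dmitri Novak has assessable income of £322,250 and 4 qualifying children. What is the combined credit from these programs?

£5,300

Child Care Credit: base = 4 × £8,980 = £35,920. £322,250 is at or above £309,900, so the credit is £0.
Retirement Saver's Credit: £322,250 is below the £322,400 cutoff, so the full £5,300 applies.
Total: £0 + £5,300 = £5,300.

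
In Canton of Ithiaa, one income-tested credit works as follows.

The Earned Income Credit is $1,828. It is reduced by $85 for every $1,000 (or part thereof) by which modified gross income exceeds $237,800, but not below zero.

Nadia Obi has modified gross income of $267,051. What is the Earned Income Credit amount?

$0

Earned Income Credit: income exceeds $237,800 by $29,251 → 30 increments × $85 = $2,550 ≥ base, so the credit is $0.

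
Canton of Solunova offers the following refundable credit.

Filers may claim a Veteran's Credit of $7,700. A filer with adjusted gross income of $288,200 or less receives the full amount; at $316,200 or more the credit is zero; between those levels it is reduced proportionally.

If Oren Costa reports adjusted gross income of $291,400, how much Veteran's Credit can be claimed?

Veteran's Credit: $291,400 is $3,200 into a $28,000 phase-out range, leaving 24,800/28,000 of the credit: $7,700 × 24,800/28,000 = $6,820.

$6,820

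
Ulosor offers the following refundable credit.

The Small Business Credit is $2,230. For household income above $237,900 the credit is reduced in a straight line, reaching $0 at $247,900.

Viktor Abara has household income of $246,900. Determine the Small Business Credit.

$223

Small Business Credit: $246,900 is $9,000 into a $10,000 phase-out range, leaving 1,000/10,000 of the credit: $2,230 × 1,000/10,000 = $223.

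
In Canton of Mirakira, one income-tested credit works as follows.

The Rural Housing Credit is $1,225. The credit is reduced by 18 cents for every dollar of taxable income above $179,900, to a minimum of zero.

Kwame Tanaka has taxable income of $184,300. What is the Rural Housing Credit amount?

Rural Housing Credit: 18% of the $4,400 excess over $179,900 is $792; credit = $1,225 − $792 = $433.

$433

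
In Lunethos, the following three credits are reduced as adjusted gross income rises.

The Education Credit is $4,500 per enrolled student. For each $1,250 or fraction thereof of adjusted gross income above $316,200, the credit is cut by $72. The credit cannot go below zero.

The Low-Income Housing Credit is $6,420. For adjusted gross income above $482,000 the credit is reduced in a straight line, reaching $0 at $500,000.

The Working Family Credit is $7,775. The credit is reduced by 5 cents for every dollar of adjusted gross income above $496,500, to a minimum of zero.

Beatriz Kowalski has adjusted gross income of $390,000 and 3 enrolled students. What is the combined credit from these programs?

$23,375

Education Credit: base = 3 × $4,500 = $13,500. income exceeds $316,200 by $73,800, which is 60 full-or-partial $1,250 increments; reduction = 60 × $72 = $4,320, leaving $9,180.
Low-Income Housing Credit: $390,000 is at or below the $482,000 threshold, so the full $6,420 applies.
Working Family Credit: $390,000 is at or below the $496,500 threshold, so the full $7,775 applies.
Total: $9,180 + $6,420 + $7,775 = $23,375.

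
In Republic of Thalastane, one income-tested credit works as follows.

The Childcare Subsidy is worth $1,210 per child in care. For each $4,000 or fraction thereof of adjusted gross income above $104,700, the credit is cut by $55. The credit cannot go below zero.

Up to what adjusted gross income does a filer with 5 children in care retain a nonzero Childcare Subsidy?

Full credit = 5 × $1,210 = $6,050.
After 109 increments the reduction is 109 × $55 = $5,995, leaving $55; one more increment wipes it out. Increment 109 ends at excess 109 × $4,000 = $436,000, so the highest qualifying income is $104,700 + $436,000 = $540,700.

$540,700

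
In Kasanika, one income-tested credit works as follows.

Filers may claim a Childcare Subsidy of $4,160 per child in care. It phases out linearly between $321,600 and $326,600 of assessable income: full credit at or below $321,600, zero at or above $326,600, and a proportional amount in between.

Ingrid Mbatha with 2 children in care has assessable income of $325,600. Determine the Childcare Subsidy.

$1,664

Childcare Subsidy: base = 2 × $4,160 = $8,320. $325,600 is $4,000 into a $5,000 phase-out range, leaving 1,000/5,000 of the credit: $8,320 × 1,000/5,000 = $1,664.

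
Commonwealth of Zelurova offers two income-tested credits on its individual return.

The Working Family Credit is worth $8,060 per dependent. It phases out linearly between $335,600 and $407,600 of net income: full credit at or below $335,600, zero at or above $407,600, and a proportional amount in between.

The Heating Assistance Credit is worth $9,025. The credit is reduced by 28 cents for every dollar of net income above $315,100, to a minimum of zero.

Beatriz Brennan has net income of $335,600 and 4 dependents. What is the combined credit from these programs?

$35,525

Working Family Credit: base = 4 × $8,060 = $32,240. $335,600 is at or below the $335,600 threshold, so the full $32,240 applies.
Heating Assistance Credit: 28% of the $20,500 excess over $315,100 is $5,740; credit = $9,025 − $5,740 = $3,285.
Total: $32,240 + $3,285 = $35,525.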